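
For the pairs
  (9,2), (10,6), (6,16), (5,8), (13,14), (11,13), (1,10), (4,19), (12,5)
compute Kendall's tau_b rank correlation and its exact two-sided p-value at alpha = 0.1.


Step 1: Enumerate the 36 unordered pairs (i,j) with i<j and classify each by sign(x_j-x_i) * sign(y_j-y_i).
  (1,2):dx=+1,dy=+4->C; (1,3):dx=-3,dy=+14->D; (1,4):dx=-4,dy=+6->D; (1,5):dx=+4,dy=+12->C
  (1,6):dx=+2,dy=+11->C; (1,7):dx=-8,dy=+8->D; (1,8):dx=-5,dy=+17->D; (1,9):dx=+3,dy=+3->C
  (2,3):dx=-4,dy=+10->D; (2,4):dx=-5,dy=+2->D; (2,5):dx=+3,dy=+8->C; (2,6):dx=+1,dy=+7->C
  (2,7):dx=-9,dy=+4->D; (2,8):dx=-6,dy=+13->D; (2,9):dx=+2,dy=-1->D; (3,4):dx=-1,dy=-8->C
  (3,5):dx=+7,dy=-2->D; (3,6):dx=+5,dy=-3->D; (3,7):dx=-5,dy=-6->C; (3,8):dx=-2,dy=+3->D
  (3,9):dx=+6,dy=-11->D; (4,5):dx=+8,dy=+6->C; (4,6):dx=+6,dy=+5->C; (4,7):dx=-4,dy=+2->D
  (4,8):dx=-1,dy=+11->D; (4,9):dx=+7,dy=-3->D; (5,6):dx=-2,dy=-1->C; (5,7):dx=-12,dy=-4->C
  (5,8):dx=-9,dy=+5->D; (5,9):dx=-1,dy=-9->C; (6,7):dx=-10,dy=-3->C; (6,8):dx=-7,dy=+6->D
  (6,9):dx=+1,dy=-8->D; (7,8):dx=+3,dy=+9->C; (7,9):dx=+11,dy=-5->D; (8,9):dx=+8,dy=-14->D
Step 2: C = 15, D = 21, total pairs = 36.
Step 3: tau = (C - D)/(n(n-1)/2) = (15 - 21)/36 = -0.166667.
Step 4: Exact two-sided p-value (enumerate n! = 362880 permutations of y under H0): p = 0.612202.
Step 5: alpha = 0.1. fail to reject H0.

tau_b = -0.1667 (C=15, D=21), p = 0.612202, fail to reject H0.


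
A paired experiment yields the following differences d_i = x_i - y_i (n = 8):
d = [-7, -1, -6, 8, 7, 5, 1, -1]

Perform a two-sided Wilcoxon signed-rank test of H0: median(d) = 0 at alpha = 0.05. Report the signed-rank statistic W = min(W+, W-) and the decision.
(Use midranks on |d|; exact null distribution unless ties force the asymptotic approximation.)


Step 1: Drop any zero differences (none here) and take |d_i|.
|d| = [7, 1, 6, 8, 7, 5, 1, 1]
Step 2: Midrank |d_i| (ties get averaged ranks).
ranks: |7|->6.5, |1|->2, |6|->5, |8|->8, |7|->6.5, |5|->4, |1|->2, |1|->2
Step 3: Attach original signs; sum ranks with positive sign and with negative sign.
W+ = 8 + 6.5 + 4 + 2 = 20.5
W- = 6.5 + 2 + 5 + 2 = 15.5
(Check: W+ + W- = 36 should equal n(n+1)/2 = 36.)
Step 4: Test statistic W = min(W+, W-) = 15.5.
Step 5: Ties in |d|, so use the tie-corrected normal approximation.
        E[W] = n(n+1)/4 = 8*9/4 = 18.
        Tie groups: |d|=1 (t=3), |d|=7 (t=2); sum(t^3 - t) = 30.
        Var[W] = n(n+1)(2n+1)/24 - sum(t^3-t)/48 = 1224/24 - 30/48 = 50.375.
        z = (W - E[W]) / sqrt(Var[W]) = (15.5 - 18) / 7.0975 = -0.3522.
        Two-sided p = 2*Phi(z) = 0.724662.
Step 6: alpha = 0.05. fail to reject H0.

W+ = 20.5, W- = 15.5, W = min = 15.5, p = 0.724662, fail to reject H0.


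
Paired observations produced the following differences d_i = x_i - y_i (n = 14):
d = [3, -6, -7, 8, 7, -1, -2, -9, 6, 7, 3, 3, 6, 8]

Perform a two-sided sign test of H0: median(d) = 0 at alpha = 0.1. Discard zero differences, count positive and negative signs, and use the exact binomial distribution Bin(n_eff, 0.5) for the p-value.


Step 1: Discard zero differences. Original n = 14; n_eff = number of nonzero differences = 14.
Nonzero differences (with sign): +3, -6, -7, +8, +7, -1, -2, -9, +6, +7, +3, +3, +6, +8
Step 2: Count signs: positive = 9, negative = 5.
Step 3: Under H0: P(positive) = 0.5, so the number of positives S ~ Bin(14, 0.5).
Step 4: Two-sided exact p-value = sum of Bin(14,0.5) probabilities at or below the observed probability = 0.423950.
Step 5: alpha = 0.1. fail to reject H0.

n_eff = 14, pos = 9, neg = 5, p = 0.423950, fail to reject H0.


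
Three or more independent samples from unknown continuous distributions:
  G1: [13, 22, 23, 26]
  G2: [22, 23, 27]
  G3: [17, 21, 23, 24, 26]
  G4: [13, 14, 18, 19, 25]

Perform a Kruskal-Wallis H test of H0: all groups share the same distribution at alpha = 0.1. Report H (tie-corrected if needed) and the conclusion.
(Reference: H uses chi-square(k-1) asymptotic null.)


Step 1: Combine all N = 17 observations and assign midranks.
sorted (value, group, rank): (13,G1,1.5), (13,G4,1.5), (14,G4,3), (17,G3,4), (18,G4,5), (19,G4,6), (21,G3,7), (22,G1,8.5), (22,G2,8.5), (23,G1,11), (23,G2,11), (23,G3,11), (24,G3,13), (25,G4,14), (26,G1,15.5), (26,G3,15.5), (27,G2,17)
Step 2: Sum ranks within each group.
R_1 = 36.5 (n_1 = 4)
R_2 = 36.5 (n_2 = 3)
R_3 = 50.5 (n_3 = 5)
R_4 = 29.5 (n_4 = 5)
Step 3: H = 12/(N(N+1)) * sum(R_i^2/n_i) - 3(N+1)
     = 12/(17*18) * (36.5^2/4 + 36.5^2/3 + 50.5^2/5 + 29.5^2/5) - 3*18
     = 0.039216 * 1461.25 - 54
     = 3.303758.
Step 4: Ties present; correction factor C = 1 - 42/(17^3 - 17) = 0.991422. Corrected H = 3.303758 / 0.991422 = 3.332344.
Step 5: Under H0, H ~ chi^2(3); p-value = 0.343166.
Step 6: alpha = 0.1. fail to reject H0.

H = 3.3323, df = 3, p = 0.343166, fail to reject H0.


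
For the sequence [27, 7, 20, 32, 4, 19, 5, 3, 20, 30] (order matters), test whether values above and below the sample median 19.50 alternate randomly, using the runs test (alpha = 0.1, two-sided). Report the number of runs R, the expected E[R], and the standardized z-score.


Step 1: Compute median = 19.50; label A = above, B = below.
Labels in order: ABAABBBBAA  (n_A = 5, n_B = 5)
Step 2: Count runs R = 5.
Step 3: Under H0 (random ordering), E[R] = 2*n_A*n_B/(n_A+n_B) + 1 = 2*5*5/10 + 1 = 6.0000.
        Var[R] = 2*n_A*n_B*(2*n_A*n_B - n_A - n_B) / ((n_A+n_B)^2 * (n_A+n_B-1)) = 2000/900 = 2.2222.
        SD[R] = 1.4907.
Step 4: Continuity-corrected z = (R + 0.5 - E[R]) / SD[R] = (5 + 0.5 - 6.0000) / 1.4907 = -0.3354.
Step 5: Two-sided p-value via normal approximation = 2*(1 - Phi(|z|)) = 0.737316.
Step 6: alpha = 0.1. fail to reject H0.

R = 5, z = -0.3354, p = 0.737316, fail to reject H0.


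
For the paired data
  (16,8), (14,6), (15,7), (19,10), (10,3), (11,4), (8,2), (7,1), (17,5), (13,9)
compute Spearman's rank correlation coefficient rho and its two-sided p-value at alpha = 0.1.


Step 1: Rank x and y separately (midranks; no ties here).
rank(x): 16->8, 14->6, 15->7, 19->10, 10->3, 11->4, 8->2, 7->1, 17->9, 13->5
rank(y): 8->8, 6->6, 7->7, 10->10, 3->3, 4->4, 2->2, 1->1, 5->5, 9->9
Step 2: d_i = R_x(i) - R_y(i); compute d_i^2.
  (8-8)^2=0, (6-6)^2=0, (7-7)^2=0, (10-10)^2=0, (3-3)^2=0, (4-4)^2=0, (2-2)^2=0, (1-1)^2=0, (9-5)^2=16, (5-9)^2=16
sum(d^2) = 32.
Step 3: rho = 1 - 6*32 / (10*(10^2 - 1)) = 1 - 192/990 = 0.806061.
Step 4: Under H0, t = rho * sqrt((n-2)/(1-rho^2)) = 3.8522 ~ t(8).
Step 5: Two-sided p-value from the t-distribution with 8 df = 0.004862.
Step 6: alpha = 0.1. reject H0.

rho = 0.8061, p = 0.004862, reject H0 at alpha = 0.1.


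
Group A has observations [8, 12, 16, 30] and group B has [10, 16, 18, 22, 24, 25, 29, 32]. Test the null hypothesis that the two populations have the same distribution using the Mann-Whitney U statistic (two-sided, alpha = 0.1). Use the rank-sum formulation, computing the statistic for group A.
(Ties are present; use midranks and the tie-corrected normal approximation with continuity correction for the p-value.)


Step 1: Combine and sort all 12 observations; assign midranks.
sorted (value, group): (8,X), (10,Y), (12,X), (16,X), (16,Y), (18,Y), (22,Y), (24,Y), (25,Y), (29,Y), (30,X), (32,Y)
ranks: 8->1, 10->2, 12->3, 16->4.5, 16->4.5, 18->6, 22->7, 24->8, 25->9, 29->10, 30->11, 32->12
Step 2: Rank sum for X: R1 = 1 + 3 + 4.5 + 11 = 19.5.
Step 3: U_X = R1 - n1(n1+1)/2 = 19.5 - 4*5/2 = 19.5 - 10 = 9.5.
       U_Y = n1*n2 - U_X = 32 - 9.5 = 22.5.
Step 4: Ties are present, so use the tie-corrected normal approximation (with continuity correction) for the p-value.
Step 5: p-value = 0.307332; compare to alpha = 0.1. fail to reject H0.

U_X = 9.5, p = 0.307332, fail to reject H0 at alpha = 0.1.


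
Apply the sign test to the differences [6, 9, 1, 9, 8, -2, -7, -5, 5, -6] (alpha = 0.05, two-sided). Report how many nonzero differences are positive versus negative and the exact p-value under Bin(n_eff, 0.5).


Step 1: Discard zero differences. Original n = 10; n_eff = number of nonzero differences = 10.
Nonzero differences (with sign): +6, +9, +1, +9, +8, -2, -7, -5, +5, -6
Step 2: Count signs: positive = 6, negative = 4.
Step 3: Under H0: P(positive) = 0.5, so the number of positives S ~ Bin(10, 0.5).
Step 4: Two-sided exact p-value = sum of Bin(10,0.5) probabilities at or below the observed probability = 0.753906.
Step 5: alpha = 0.05. fail to reject H0.

n_eff = 10, pos = 6, neg = 4, p = 0.753906, fail to reject H0.


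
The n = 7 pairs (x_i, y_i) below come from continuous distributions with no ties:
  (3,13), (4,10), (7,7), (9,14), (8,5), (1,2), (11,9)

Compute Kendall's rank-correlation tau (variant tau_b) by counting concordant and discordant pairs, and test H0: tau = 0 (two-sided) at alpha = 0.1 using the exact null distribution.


Step 1: Enumerate the 21 unordered pairs (i,j) with i<j and classify each by sign(x_j-x_i) * sign(y_j-y_i).
  (1,2):dx=+1,dy=-3->D; (1,3):dx=+4,dy=-6->D; (1,4):dx=+6,dy=+1->C; (1,5):dx=+5,dy=-8->D
  (1,6):dx=-2,dy=-11->C; (1,7):dx=+8,dy=-4->D; (2,3):dx=+3,dy=-3->D; (2,4):dx=+5,dy=+4->C
  (2,5):dx=+4,dy=-5->D; (2,6):dx=-3,dy=-8->C; (2,7):dx=+7,dy=-1->D; (3,4):dx=+2,dy=+7->C
  (3,5):dx=+1,dy=-2->D; (3,6):dx=-6,dy=-5->C; (3,7):dx=+4,dy=+2->C; (4,5):dx=-1,dy=-9->C
  (4,6):dx=-8,dy=-12->C; (4,7):dx=+2,dy=-5->D; (5,6):dx=-7,dy=-3->C; (5,7):dx=+3,dy=+4->C
  (6,7):dx=+10,dy=+7->C
Step 2: C = 12, D = 9, total pairs = 21.
Step 3: tau = (C - D)/(n(n-1)/2) = (12 - 9)/21 = 0.142857.
Step 4: Exact two-sided p-value (enumerate n! = 5040 permutations of y under H0): p = 0.772619.
Step 5: alpha = 0.1. fail to reject H0.

tau_b = 0.1429 (C=12, D=9), p = 0.772619, fail to reject H0.


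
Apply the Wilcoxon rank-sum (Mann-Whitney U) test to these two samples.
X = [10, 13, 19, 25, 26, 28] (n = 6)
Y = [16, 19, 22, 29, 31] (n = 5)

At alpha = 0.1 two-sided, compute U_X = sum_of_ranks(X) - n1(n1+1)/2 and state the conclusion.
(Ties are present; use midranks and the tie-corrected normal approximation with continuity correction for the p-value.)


Step 1: Combine and sort all 11 observations; assign midranks.
sorted (value, group): (10,X), (13,X), (16,Y), (19,X), (19,Y), (22,Y), (25,X), (26,X), (28,X), (29,Y), (31,Y)
ranks: 10->1, 13->2, 16->3, 19->4.5, 19->4.5, 22->6, 25->7, 26->8, 28->9, 29->10, 31->11
Step 2: Rank sum for X: R1 = 1 + 2 + 4.5 + 7 + 8 + 9 = 31.5.
Step 3: U_X = R1 - n1(n1+1)/2 = 31.5 - 6*7/2 = 31.5 - 21 = 10.5.
       U_Y = n1*n2 - U_X = 30 - 10.5 = 19.5.
Step 4: Ties are present, so use the tie-corrected normal approximation (with continuity correction) for the p-value.
Step 5: p-value = 0.464192; compare to alpha = 0.1. fail to reject H0.

U_X = 10.5, p = 0.464192, fail to reject H0 at alpha = 0.1.


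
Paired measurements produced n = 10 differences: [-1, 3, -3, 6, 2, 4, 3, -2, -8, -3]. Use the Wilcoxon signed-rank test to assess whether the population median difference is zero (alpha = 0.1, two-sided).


Step 1: Drop any zero differences (none here) and take |d_i|.
|d| = [1, 3, 3, 6, 2, 4, 3, 2, 8, 3]
Step 2: Midrank |d_i| (ties get averaged ranks).
ranks: |1|->1, |3|->5.5, |3|->5.5, |6|->9, |2|->2.5, |4|->8, |3|->5.5, |2|->2.5, |8|->10, |3|->5.5
Step 3: Attach original signs; sum ranks with positive sign and with negative sign.
W+ = 5.5 + 9 + 2.5 + 8 + 5.5 = 30.5
W- = 1 + 5.5 + 2.5 + 10 + 5.5 = 24.5
(Check: W+ + W- = 55 should equal n(n+1)/2 = 55.)
Step 4: Test statistic W = min(W+, W-) = 24.5.
Step 5: Ties in |d|, so use the tie-corrected normal approximation.
        E[W] = n(n+1)/4 = 10*11/4 = 27.5.
        Tie groups: |d|=2 (t=2), |d|=3 (t=4); sum(t^3 - t) = 66.
        Var[W] = n(n+1)(2n+1)/24 - sum(t^3-t)/48 = 2310/24 - 66/48 = 94.875.
        z = (W - E[W]) / sqrt(Var[W]) = (24.5 - 27.5) / 9.7404 = -0.3080.
        Two-sided p = 2*Phi(z) = 0.758085.
Step 6: alpha = 0.1. fail to reject H0.

W+ = 30.5, W- = 24.5, W = min = 24.5, p = 0.758085, fail to reject H0.


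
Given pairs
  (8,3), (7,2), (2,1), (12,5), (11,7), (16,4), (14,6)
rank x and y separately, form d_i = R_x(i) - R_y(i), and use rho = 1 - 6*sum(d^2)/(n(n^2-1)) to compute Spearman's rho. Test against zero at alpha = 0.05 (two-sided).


Step 1: Rank x and y separately (midranks; no ties here).
rank(x): 8->3, 7->2, 2->1, 12->5, 11->4, 16->7, 14->6
rank(y): 3->3, 2->2, 1->1, 5->5, 7->7, 4->4, 6->6
Step 2: d_i = R_x(i) - R_y(i); compute d_i^2.
  (3-3)^2=0, (2-2)^2=0, (1-1)^2=0, (5-5)^2=0, (4-7)^2=9, (7-4)^2=9, (6-6)^2=0
sum(d^2) = 18.
Step 3: rho = 1 - 6*18 / (7*(7^2 - 1)) = 1 - 108/336 = 0.678571.
Step 4: Under H0, t = rho * sqrt((n-2)/(1-rho^2)) = 2.0657 ~ t(5).
Step 5: Two-sided p-value from the t-distribution with 5 df = 0.093750.
Step 6: alpha = 0.05. fail to reject H0.

rho = 0.6786, p = 0.093750, fail to reject H0 at alpha = 0.05.


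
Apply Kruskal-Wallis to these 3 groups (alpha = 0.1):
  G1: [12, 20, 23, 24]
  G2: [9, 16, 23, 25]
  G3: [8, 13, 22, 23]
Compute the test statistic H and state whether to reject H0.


Step 1: Combine all N = 12 observations and assign midranks.
sorted (value, group, rank): (8,G3,1), (9,G2,2), (12,G1,3), (13,G3,4), (16,G2,5), (20,G1,6), (22,G3,7), (23,G1,9), (23,G2,9), (23,G3,9), (24,G1,11), (25,G2,12)
Step 2: Sum ranks within each group.
R_1 = 29 (n_1 = 4)
R_2 = 28 (n_2 = 4)
R_3 = 21 (n_3 = 4)
Step 3: H = 12/(N(N+1)) * sum(R_i^2/n_i) - 3(N+1)
     = 12/(12*13) * (29^2/4 + 28^2/4 + 21^2/4) - 3*13
     = 0.076923 * 516.5 - 39
     = 0.730769.
Step 4: Ties present; correction factor C = 1 - 24/(12^3 - 12) = 0.986014. Corrected H = 0.730769 / 0.986014 = 0.741135.
Step 5: Under H0, H ~ chi^2(2); p-value = 0.690343.
Step 6: alpha = 0.1. fail to reject H0.

H = 0.7411, df = 2, p = 0.690343, fail to reject H0.


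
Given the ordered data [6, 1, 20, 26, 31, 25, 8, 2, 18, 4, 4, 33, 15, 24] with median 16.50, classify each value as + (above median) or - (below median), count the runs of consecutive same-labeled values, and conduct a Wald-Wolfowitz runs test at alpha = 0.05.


Step 1: Compute median = 16.50; label A = above, B = below.
Labels in order: BBAAAABBABBABA  (n_A = 7, n_B = 7)
Step 2: Count runs R = 8.
Step 3: Under H0 (random ordering), E[R] = 2*n_A*n_B/(n_A+n_B) + 1 = 2*7*7/14 + 1 = 8.0000.
        Var[R] = 2*n_A*n_B*(2*n_A*n_B - n_A - n_B) / ((n_A+n_B)^2 * (n_A+n_B-1)) = 8232/2548 = 3.2308.
        SD[R] = 1.7974.
Step 4: R = E[R], so z = 0 with no continuity correction.
Step 5: Two-sided p-value via normal approximation = 2*(1 - Phi(|z|)) = 1.000000.
Step 6: alpha = 0.05. fail to reject H0.

R = 8, z = 0.0000, p = 1.000000, fail to reject H0.


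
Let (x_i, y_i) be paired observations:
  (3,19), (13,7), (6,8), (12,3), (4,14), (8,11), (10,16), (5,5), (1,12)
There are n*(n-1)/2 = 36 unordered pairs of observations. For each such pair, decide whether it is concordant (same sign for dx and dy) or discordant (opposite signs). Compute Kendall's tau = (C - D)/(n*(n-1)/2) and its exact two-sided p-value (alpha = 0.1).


Step 1: Enumerate the 36 unordered pairs (i,j) with i<j and classify each by sign(x_j-x_i) * sign(y_j-y_i).
  (1,2):dx=+10,dy=-12->D; (1,3):dx=+3,dy=-11->D; (1,4):dx=+9,dy=-16->D; (1,5):dx=+1,dy=-5->D
  (1,6):dx=+5,dy=-8->D; (1,7):dx=+7,dy=-3->D; (1,8):dx=+2,dy=-14->D; (1,9):dx=-2,dy=-7->C
  (2,3):dx=-7,dy=+1->D; (2,4):dx=-1,dy=-4->C; (2,5):dx=-9,dy=+7->D; (2,6):dx=-5,dy=+4->D
  (2,7):dx=-3,dy=+9->D; (2,8):dx=-8,dy=-2->C; (2,9):dx=-12,dy=+5->D; (3,4):dx=+6,dy=-5->D
  (3,5):dx=-2,dy=+6->D; (3,6):dx=+2,dy=+3->C; (3,7):dx=+4,dy=+8->C; (3,8):dx=-1,dy=-3->C
  (3,9):dx=-5,dy=+4->D; (4,5):dx=-8,dy=+11->D; (4,6):dx=-4,dy=+8->D; (4,7):dx=-2,dy=+13->D
  (4,8):dx=-7,dy=+2->D; (4,9):dx=-11,dy=+9->D; (5,6):dx=+4,dy=-3->D; (5,7):dx=+6,dy=+2->C
  (5,8):dx=+1,dy=-9->D; (5,9):dx=-3,dy=-2->C; (6,7):dx=+2,dy=+5->C; (6,8):dx=-3,dy=-6->C
  (6,9):dx=-7,dy=+1->D; (7,8):dx=-5,dy=-11->C; (7,9):dx=-9,dy=-4->C; (8,9):dx=-4,dy=+7->D
Step 2: C = 12, D = 24, total pairs = 36.
Step 3: tau = (C - D)/(n(n-1)/2) = (12 - 24)/36 = -0.333333.
Step 4: Exact two-sided p-value (enumerate n! = 362880 permutations of y under H0): p = 0.259518.
Step 5: alpha = 0.1. fail to reject H0.

tau_b = -0.3333 (C=12, D=24), p = 0.259518, fail to reject H0.


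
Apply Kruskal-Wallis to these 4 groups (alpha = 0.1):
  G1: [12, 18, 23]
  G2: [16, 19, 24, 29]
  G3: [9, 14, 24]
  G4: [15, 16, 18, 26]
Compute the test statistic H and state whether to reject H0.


Step 1: Combine all N = 14 observations and assign midranks.
sorted (value, group, rank): (9,G3,1), (12,G1,2), (14,G3,3), (15,G4,4), (16,G2,5.5), (16,G4,5.5), (18,G1,7.5), (18,G4,7.5), (19,G2,9), (23,G1,10), (24,G2,11.5), (24,G3,11.5), (26,G4,13), (29,G2,14)
Step 2: Sum ranks within each group.
R_1 = 19.5 (n_1 = 3)
R_2 = 40 (n_2 = 4)
R_3 = 15.5 (n_3 = 3)
R_4 = 30 (n_4 = 4)
Step 3: H = 12/(N(N+1)) * sum(R_i^2/n_i) - 3(N+1)
     = 12/(14*15) * (19.5^2/3 + 40^2/4 + 15.5^2/3 + 30^2/4) - 3*15
     = 0.057143 * 831.833 - 45
     = 2.533333.
Step 4: Ties present; correction factor C = 1 - 18/(14^3 - 14) = 0.993407. Corrected H = 2.533333 / 0.993407 = 2.550147.
Step 5: Under H0, H ~ chi^2(3); p-value = 0.466296.
Step 6: alpha = 0.1. fail to reject H0.

H = 2.5501, df = 3, p = 0.466296, fail to reject H0.


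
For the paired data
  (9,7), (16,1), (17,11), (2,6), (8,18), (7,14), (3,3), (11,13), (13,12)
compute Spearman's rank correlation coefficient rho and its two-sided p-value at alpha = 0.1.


Step 1: Rank x and y separately (midranks; no ties here).
rank(x): 9->5, 16->8, 17->9, 2->1, 8->4, 7->3, 3->2, 11->6, 13->7
rank(y): 7->4, 1->1, 11->5, 6->3, 18->9, 14->8, 3->2, 13->7, 12->6
Step 2: d_i = R_x(i) - R_y(i); compute d_i^2.
  (5-4)^2=1, (8-1)^2=49, (9-5)^2=16, (1-3)^2=4, (4-9)^2=25, (3-8)^2=25, (2-2)^2=0, (6-7)^2=1, (7-6)^2=1
sum(d^2) = 122.
Step 3: rho = 1 - 6*122 / (9*(9^2 - 1)) = 1 - 732/720 = -0.016667.
Step 4: Under H0, t = rho * sqrt((n-2)/(1-rho^2)) = -0.0441 ~ t(7).
Step 5: Two-sided p-value from the t-distribution with 7 df = 0.966055.
Step 6: alpha = 0.1. fail to reject H0.

rho = -0.0167, p = 0.966055, fail to reject H0 at alpha = 0.1.


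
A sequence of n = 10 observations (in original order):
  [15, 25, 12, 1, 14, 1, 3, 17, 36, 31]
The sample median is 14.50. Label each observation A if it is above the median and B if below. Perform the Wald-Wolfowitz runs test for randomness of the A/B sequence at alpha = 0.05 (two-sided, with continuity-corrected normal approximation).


Step 1: Compute median = 14.50; label A = above, B = below.
Labels in order: AABBBBBAAA  (n_A = 5, n_B = 5)
Step 2: Count runs R = 3.
Step 3: Under H0 (random ordering), E[R] = 2*n_A*n_B/(n_A+n_B) + 1 = 2*5*5/10 + 1 = 6.0000.
        Var[R] = 2*n_A*n_B*(2*n_A*n_B - n_A - n_B) / ((n_A+n_B)^2 * (n_A+n_B-1)) = 2000/900 = 2.2222.
        SD[R] = 1.4907.
Step 4: Continuity-corrected z = (R + 0.5 - E[R]) / SD[R] = (3 + 0.5 - 6.0000) / 1.4907 = -1.6771.
Step 5: Two-sided p-value via normal approximation = 2*(1 - Phi(|z|)) = 0.093533.
Step 6: alpha = 0.05. fail to reject H0.

R = 3, z = -1.6771, p = 0.093533, fail to reject H0.


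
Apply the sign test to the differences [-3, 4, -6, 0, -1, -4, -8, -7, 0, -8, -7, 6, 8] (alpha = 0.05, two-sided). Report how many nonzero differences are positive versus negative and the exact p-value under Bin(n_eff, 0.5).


Step 1: Discard zero differences. Original n = 13; n_eff = number of nonzero differences = 11.
Nonzero differences (with sign): -3, +4, -6, -1, -4, -8, -7, -8, -7, +6, +8
Step 2: Count signs: positive = 3, negative = 8.
Step 3: Under H0: P(positive) = 0.5, so the number of positives S ~ Bin(11, 0.5).
Step 4: Two-sided exact p-value = sum of Bin(11,0.5) probabilities at or below the observed probability = 0.226562.
Step 5: alpha = 0.05. fail to reject H0.

n_eff = 11, pos = 3, neg = 8, p = 0.226562, fail to reject H0.


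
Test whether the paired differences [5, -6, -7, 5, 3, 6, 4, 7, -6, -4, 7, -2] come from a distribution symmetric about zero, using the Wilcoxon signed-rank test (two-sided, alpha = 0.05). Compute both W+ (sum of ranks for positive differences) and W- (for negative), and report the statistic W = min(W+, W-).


Step 1: Drop any zero differences (none here) and take |d_i|.
|d| = [5, 6, 7, 5, 3, 6, 4, 7, 6, 4, 7, 2]
Step 2: Midrank |d_i| (ties get averaged ranks).
ranks: |5|->5.5, |6|->8, |7|->11, |5|->5.5, |3|->2, |6|->8, |4|->3.5, |7|->11, |6|->8, |4|->3.5, |7|->11, |2|->1
Step 3: Attach original signs; sum ranks with positive sign and with negative sign.
W+ = 5.5 + 5.5 + 2 + 8 + 3.5 + 11 + 11 = 46.5
W- = 8 + 11 + 8 + 3.5 + 1 = 31.5
(Check: W+ + W- = 78 should equal n(n+1)/2 = 78.)
Step 4: Test statistic W = min(W+, W-) = 31.5.
Step 5: Ties in |d|, so use the tie-corrected normal approximation.
        E[W] = n(n+1)/4 = 12*13/4 = 39.
        Tie groups: |d|=4 (t=2), |d|=5 (t=2), |d|=6 (t=3), |d|=7 (t=3); sum(t^3 - t) = 60.
        Var[W] = n(n+1)(2n+1)/24 - sum(t^3-t)/48 = 3900/24 - 60/48 = 161.25.
        z = (W - E[W]) / sqrt(Var[W]) = (31.5 - 39) / 12.6984 = -0.5906.
        Two-sided p = 2*Phi(z) = 0.554772.
Step 6: alpha = 0.05. fail to reject H0.

W+ = 46.5, W- = 31.5, W = min = 31.5, p = 0.554772, fail to reject H0.


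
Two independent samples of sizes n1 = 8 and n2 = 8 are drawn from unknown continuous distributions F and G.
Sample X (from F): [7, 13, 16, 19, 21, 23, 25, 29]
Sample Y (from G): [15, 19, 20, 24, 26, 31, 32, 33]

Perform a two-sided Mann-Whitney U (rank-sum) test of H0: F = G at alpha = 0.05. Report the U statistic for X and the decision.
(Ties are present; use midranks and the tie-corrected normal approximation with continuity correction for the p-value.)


Step 1: Combine and sort all 16 observations; assign midranks.
sorted (value, group): (7,X), (13,X), (15,Y), (16,X), (19,X), (19,Y), (20,Y), (21,X), (23,X), (24,Y), (25,X), (26,Y), (29,X), (31,Y), (32,Y), (33,Y)
ranks: 7->1, 13->2, 15->3, 16->4, 19->5.5, 19->5.5, 20->7, 21->8, 23->9, 24->10, 25->11, 26->12, 29->13, 31->14, 32->15, 33->16
Step 2: Rank sum for X: R1 = 1 + 2 + 4 + 5.5 + 8 + 9 + 11 + 13 = 53.5.
Step 3: U_X = R1 - n1(n1+1)/2 = 53.5 - 8*9/2 = 53.5 - 36 = 17.5.
       U_Y = n1*n2 - U_X = 64 - 17.5 = 46.5.
Step 4: Ties are present, so use the tie-corrected normal approximation (with continuity correction) for the p-value.
Step 5: p-value = 0.141189; compare to alpha = 0.05. fail to reject H0.

U_X = 17.5, p = 0.141189, fail to reject H0 at alpha = 0.05.


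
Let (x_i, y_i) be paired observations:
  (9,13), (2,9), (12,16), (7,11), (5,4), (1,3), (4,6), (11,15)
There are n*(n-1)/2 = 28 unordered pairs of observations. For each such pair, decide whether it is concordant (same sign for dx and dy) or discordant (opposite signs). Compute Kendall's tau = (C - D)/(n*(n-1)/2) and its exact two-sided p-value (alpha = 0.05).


Step 1: Enumerate the 28 unordered pairs (i,j) with i<j and classify each by sign(x_j-x_i) * sign(y_j-y_i).
  (1,2):dx=-7,dy=-4->C; (1,3):dx=+3,dy=+3->C; (1,4):dx=-2,dy=-2->C; (1,5):dx=-4,dy=-9->C
  (1,6):dx=-8,dy=-10->C; (1,7):dx=-5,dy=-7->C; (1,8):dx=+2,dy=+2->C; (2,3):dx=+10,dy=+7->C
  (2,4):dx=+5,dy=+2->C; (2,5):dx=+3,dy=-5->D; (2,6):dx=-1,dy=-6->C; (2,7):dx=+2,dy=-3->D
  (2,8):dx=+9,dy=+6->C; (3,4):dx=-5,dy=-5->C; (3,5):dx=-7,dy=-12->C; (3,6):dx=-11,dy=-13->C
  (3,7):dx=-8,dy=-10->C; (3,8):dx=-1,dy=-1->C; (4,5):dx=-2,dy=-7->C; (4,6):dx=-6,dy=-8->C
  (4,7):dx=-3,dy=-5->C; (4,8):dx=+4,dy=+4->C; (5,6):dx=-4,dy=-1->C; (5,7):dx=-1,dy=+2->D
  (5,8):dx=+6,dy=+11->C; (6,7):dx=+3,dy=+3->C; (6,8):dx=+10,dy=+12->C; (7,8):dx=+7,dy=+9->C
Step 2: C = 25, D = 3, total pairs = 28.
Step 3: tau = (C - D)/(n(n-1)/2) = (25 - 3)/28 = 0.785714.
Step 4: Exact two-sided p-value (enumerate n! = 40320 permutations of y under H0): p = 0.005506.
Step 5: alpha = 0.05. reject H0.

tau_b = 0.7857 (C=25, D=3), p = 0.005506, reject H0.


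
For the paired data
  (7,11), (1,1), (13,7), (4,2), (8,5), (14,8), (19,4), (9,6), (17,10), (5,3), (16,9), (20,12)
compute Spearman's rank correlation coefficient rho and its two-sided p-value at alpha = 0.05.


Step 1: Rank x and y separately (midranks; no ties here).
rank(x): 7->4, 1->1, 13->7, 4->2, 8->5, 14->8, 19->11, 9->6, 17->10, 5->3, 16->9, 20->12
rank(y): 11->11, 1->1, 7->7, 2->2, 5->5, 8->8, 4->4, 6->6, 10->10, 3->3, 9->9, 12->12
Step 2: d_i = R_x(i) - R_y(i); compute d_i^2.
  (4-11)^2=49, (1-1)^2=0, (7-7)^2=0, (2-2)^2=0, (5-5)^2=0, (8-8)^2=0, (11-4)^2=49, (6-6)^2=0, (10-10)^2=0, (3-3)^2=0, (9-9)^2=0, (12-12)^2=0
sum(d^2) = 98.
Step 3: rho = 1 - 6*98 / (12*(12^2 - 1)) = 1 - 588/1716 = 0.657343.
Step 4: Under H0, t = rho * sqrt((n-2)/(1-rho^2)) = 2.7584 ~ t(10).
Step 5: Two-sided p-value from the t-distribution with 10 df = 0.020185.
Step 6: alpha = 0.05. reject H0.

rho = 0.6573, p = 0.020185, reject H0 at alpha = 0.05.


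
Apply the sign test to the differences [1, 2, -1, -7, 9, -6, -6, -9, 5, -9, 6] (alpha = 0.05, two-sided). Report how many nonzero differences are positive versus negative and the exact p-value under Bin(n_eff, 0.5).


Step 1: Discard zero differences. Original n = 11; n_eff = number of nonzero differences = 11.
Nonzero differences (with sign): +1, +2, -1, -7, +9, -6, -6, -9, +5, -9, +6
Step 2: Count signs: positive = 5, negative = 6.
Step 3: Under H0: P(positive) = 0.5, so the number of positives S ~ Bin(11, 0.5).
Step 4: Two-sided exact p-value = sum of Bin(11,0.5) probabilities at or below the observed probability = 1.000000.
Step 5: alpha = 0.05. fail to reject H0.

n_eff = 11, pos = 5, neg = 6, p = 1.000000, fail to reject H0.


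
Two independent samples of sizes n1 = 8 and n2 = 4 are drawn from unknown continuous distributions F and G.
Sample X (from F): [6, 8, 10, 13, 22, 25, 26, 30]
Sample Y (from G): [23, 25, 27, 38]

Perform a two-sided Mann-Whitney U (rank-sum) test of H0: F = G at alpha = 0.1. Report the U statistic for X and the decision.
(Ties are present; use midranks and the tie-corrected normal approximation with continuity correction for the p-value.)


Step 1: Combine and sort all 12 observations; assign midranks.
sorted (value, group): (6,X), (8,X), (10,X), (13,X), (22,X), (23,Y), (25,X), (25,Y), (26,X), (27,Y), (30,X), (38,Y)
ranks: 6->1, 8->2, 10->3, 13->4, 22->5, 23->6, 25->7.5, 25->7.5, 26->9, 27->10, 30->11, 38->12
Step 2: Rank sum for X: R1 = 1 + 2 + 3 + 4 + 5 + 7.5 + 9 + 11 = 42.5.
Step 3: U_X = R1 - n1(n1+1)/2 = 42.5 - 8*9/2 = 42.5 - 36 = 6.5.
       U_Y = n1*n2 - U_X = 32 - 6.5 = 25.5.
Step 4: Ties are present, so use the tie-corrected normal approximation (with continuity correction) for the p-value.
Step 5: p-value = 0.125707; compare to alpha = 0.1. fail to reject H0.

U_X = 6.5, p = 0.125707, fail to reject H0 at alpha = 0.1.


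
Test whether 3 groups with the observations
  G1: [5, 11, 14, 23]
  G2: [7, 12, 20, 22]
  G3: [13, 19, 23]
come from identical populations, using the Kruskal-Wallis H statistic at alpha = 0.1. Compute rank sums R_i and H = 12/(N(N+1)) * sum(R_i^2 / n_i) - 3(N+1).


Step 1: Combine all N = 11 observations and assign midranks.
sorted (value, group, rank): (5,G1,1), (7,G2,2), (11,G1,3), (12,G2,4), (13,G3,5), (14,G1,6), (19,G3,7), (20,G2,8), (22,G2,9), (23,G1,10.5), (23,G3,10.5)
Step 2: Sum ranks within each group.
R_1 = 20.5 (n_1 = 4)
R_2 = 23 (n_2 = 4)
R_3 = 22.5 (n_3 = 3)
Step 3: H = 12/(N(N+1)) * sum(R_i^2/n_i) - 3(N+1)
     = 12/(11*12) * (20.5^2/4 + 23^2/4 + 22.5^2/3) - 3*12
     = 0.090909 * 406.062 - 36
     = 0.914773.
Step 4: Ties present; correction factor C = 1 - 6/(11^3 - 11) = 0.995455. Corrected H = 0.914773 / 0.995455 = 0.918950.
Step 5: Under H0, H ~ chi^2(2); p-value = 0.631615.
Step 6: alpha = 0.1. fail to reject H0.

H = 0.9189, df = 2, p = 0.631615, fail to reject H0.


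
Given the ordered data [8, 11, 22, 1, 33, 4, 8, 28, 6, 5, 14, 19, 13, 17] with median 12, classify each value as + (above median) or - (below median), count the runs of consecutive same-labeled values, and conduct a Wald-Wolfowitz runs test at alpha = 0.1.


Step 1: Compute median = 12; label A = above, B = below.
Labels in order: BBABABBABBAAAA  (n_A = 7, n_B = 7)
Step 2: Count runs R = 8.
Step 3: Under H0 (random ordering), E[R] = 2*n_A*n_B/(n_A+n_B) + 1 = 2*7*7/14 + 1 = 8.0000.
        Var[R] = 2*n_A*n_B*(2*n_A*n_B - n_A - n_B) / ((n_A+n_B)^2 * (n_A+n_B-1)) = 8232/2548 = 3.2308.
        SD[R] = 1.7974.
Step 4: R = E[R], so z = 0 with no continuity correction.
Step 5: Two-sided p-value via normal approximation = 2*(1 - Phi(|z|)) = 1.000000.
Step 6: alpha = 0.1. fail to reject H0.

R = 8, z = 0.0000, p = 1.000000, fail to reject H0.


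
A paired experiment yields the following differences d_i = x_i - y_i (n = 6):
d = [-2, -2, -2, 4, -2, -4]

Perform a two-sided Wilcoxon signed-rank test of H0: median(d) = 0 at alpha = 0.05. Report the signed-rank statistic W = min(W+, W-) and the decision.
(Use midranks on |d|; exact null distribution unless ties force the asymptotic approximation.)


Step 1: Drop any zero differences (none here) and take |d_i|.
|d| = [2, 2, 2, 4, 2, 4]
Step 2: Midrank |d_i| (ties get averaged ranks).
ranks: |2|->2.5, |2|->2.5, |2|->2.5, |4|->5.5, |2|->2.5, |4|->5.5
Step 3: Attach original signs; sum ranks with positive sign and with negative sign.
W+ = 5.5 = 5.5
W- = 2.5 + 2.5 + 2.5 + 2.5 + 5.5 = 15.5
(Check: W+ + W- = 21 should equal n(n+1)/2 = 21.)
Step 4: Test statistic W = min(W+, W-) = 5.5.
Step 5: Ties in |d|, so use the tie-corrected normal approximation.
        E[W] = n(n+1)/4 = 6*7/4 = 10.5.
        Tie groups: |d|=2 (t=4), |d|=4 (t=2); sum(t^3 - t) = 66.
        Var[W] = n(n+1)(2n+1)/24 - sum(t^3-t)/48 = 546/24 - 66/48 = 21.375.
        z = (W - E[W]) / sqrt(Var[W]) = (5.5 - 10.5) / 4.6233 = -1.0815.
        Two-sided p = 2*Phi(z) = 0.279485.
Step 6: alpha = 0.05. fail to reject H0.

W+ = 5.5, W- = 15.5, W = min = 5.5, p = 0.279485, fail to reject H0.


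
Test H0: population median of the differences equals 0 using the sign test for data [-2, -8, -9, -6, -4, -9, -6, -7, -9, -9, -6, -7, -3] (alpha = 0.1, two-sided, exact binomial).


Step 1: Discard zero differences. Original n = 13; n_eff = number of nonzero differences = 13.
Nonzero differences (with sign): -2, -8, -9, -6, -4, -9, -6, -7, -9, -9, -6, -7, -3
Step 2: Count signs: positive = 0, negative = 13.
Step 3: Under H0: P(positive) = 0.5, so the number of positives S ~ Bin(13, 0.5).
Step 4: Two-sided exact p-value = sum of Bin(13,0.5) probabilities at or below the observed probability = 0.000244.
Step 5: alpha = 0.1. reject H0.

n_eff = 13, pos = 0, neg = 13, p = 0.000244, reject H0.


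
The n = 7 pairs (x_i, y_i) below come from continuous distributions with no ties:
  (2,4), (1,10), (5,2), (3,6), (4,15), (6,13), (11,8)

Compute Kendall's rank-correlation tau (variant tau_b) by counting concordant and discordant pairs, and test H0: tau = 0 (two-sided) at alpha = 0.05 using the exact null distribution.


Step 1: Enumerate the 21 unordered pairs (i,j) with i<j and classify each by sign(x_j-x_i) * sign(y_j-y_i).
  (1,2):dx=-1,dy=+6->D; (1,3):dx=+3,dy=-2->D; (1,4):dx=+1,dy=+2->C; (1,5):dx=+2,dy=+11->C
  (1,6):dx=+4,dy=+9->C; (1,7):dx=+9,dy=+4->C; (2,3):dx=+4,dy=-8->D; (2,4):dx=+2,dy=-4->D
  (2,5):dx=+3,dy=+5->C; (2,6):dx=+5,dy=+3->C; (2,7):dx=+10,dy=-2->D; (3,4):dx=-2,dy=+4->D
  (3,5):dx=-1,dy=+13->D; (3,6):dx=+1,dy=+11->C; (3,7):dx=+6,dy=+6->C; (4,5):dx=+1,dy=+9->C
  (4,6):dx=+3,dy=+7->C; (4,7):dx=+8,dy=+2->C; (5,6):dx=+2,dy=-2->D; (5,7):dx=+7,dy=-7->D
  (6,7):dx=+5,dy=-5->D
Step 2: C = 11, D = 10, total pairs = 21.
Step 3: tau = (C - D)/(n(n-1)/2) = (11 - 10)/21 = 0.047619.
Step 4: Exact two-sided p-value (enumerate n! = 5040 permutations of y under H0): p = 1.000000.
Step 5: alpha = 0.05. fail to reject H0.

tau_b = 0.0476 (C=11, D=10), p = 1.000000, fail to reject H0.


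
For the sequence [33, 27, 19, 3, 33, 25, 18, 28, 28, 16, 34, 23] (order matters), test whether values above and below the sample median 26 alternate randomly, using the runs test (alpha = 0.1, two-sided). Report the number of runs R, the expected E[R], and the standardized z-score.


Step 1: Compute median = 26; label A = above, B = below.
Labels in order: AABBABBAABAB  (n_A = 6, n_B = 6)
Step 2: Count runs R = 8.
Step 3: Under H0 (random ordering), E[R] = 2*n_A*n_B/(n_A+n_B) + 1 = 2*6*6/12 + 1 = 7.0000.
        Var[R] = 2*n_A*n_B*(2*n_A*n_B - n_A - n_B) / ((n_A+n_B)^2 * (n_A+n_B-1)) = 4320/1584 = 2.7273.
        SD[R] = 1.6514.
Step 4: Continuity-corrected z = (R - 0.5 - E[R]) / SD[R] = (8 - 0.5 - 7.0000) / 1.6514 = 0.3028.
Step 5: Two-sided p-value via normal approximation = 2*(1 - Phi(|z|)) = 0.762069.
Step 6: alpha = 0.1. fail to reject H0.

R = 8, z = 0.3028, p = 0.762069, fail to reject H0.


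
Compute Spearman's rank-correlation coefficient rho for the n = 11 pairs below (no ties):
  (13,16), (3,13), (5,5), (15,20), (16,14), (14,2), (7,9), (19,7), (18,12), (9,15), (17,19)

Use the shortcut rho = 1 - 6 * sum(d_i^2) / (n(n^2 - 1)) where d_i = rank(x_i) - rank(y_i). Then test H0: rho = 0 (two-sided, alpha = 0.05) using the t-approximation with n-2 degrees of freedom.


Step 1: Rank x and y separately (midranks; no ties here).
rank(x): 13->5, 3->1, 5->2, 15->7, 16->8, 14->6, 7->3, 19->11, 18->10, 9->4, 17->9
rank(y): 16->9, 13->6, 5->2, 20->11, 14->7, 2->1, 9->4, 7->3, 12->5, 15->8, 19->10
Step 2: d_i = R_x(i) - R_y(i); compute d_i^2.
  (5-9)^2=16, (1-6)^2=25, (2-2)^2=0, (7-11)^2=16, (8-7)^2=1, (6-1)^2=25, (3-4)^2=1, (11-3)^2=64, (10-5)^2=25, (4-8)^2=16, (9-10)^2=1
sum(d^2) = 190.
Step 3: rho = 1 - 6*190 / (11*(11^2 - 1)) = 1 - 1140/1320 = 0.136364.
Step 4: Under H0, t = rho * sqrt((n-2)/(1-rho^2)) = 0.4129 ~ t(9).
Step 5: Two-sided p-value from the t-distribution with 9 df = 0.689309.
Step 6: alpha = 0.05. fail to reject H0.

rho = 0.1364, p = 0.689309, fail to reject H0 at alpha = 0.05.


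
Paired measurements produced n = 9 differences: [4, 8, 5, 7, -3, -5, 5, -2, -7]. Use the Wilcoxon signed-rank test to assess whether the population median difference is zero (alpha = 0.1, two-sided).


Step 1: Drop any zero differences (none here) and take |d_i|.
|d| = [4, 8, 5, 7, 3, 5, 5, 2, 7]
Step 2: Midrank |d_i| (ties get averaged ranks).
ranks: |4|->3, |8|->9, |5|->5, |7|->7.5, |3|->2, |5|->5, |5|->5, |2|->1, |7|->7.5
Step 3: Attach original signs; sum ranks with positive sign and with negative sign.
W+ = 3 + 9 + 5 + 7.5 + 5 = 29.5
W- = 2 + 5 + 1 + 7.5 = 15.5
(Check: W+ + W- = 45 should equal n(n+1)/2 = 45.)
Step 4: Test statistic W = min(W+, W-) = 15.5.
Step 5: Ties in |d|, so use the tie-corrected normal approximation.
        E[W] = n(n+1)/4 = 9*10/4 = 22.5.
        Tie groups: |d|=5 (t=3), |d|=7 (t=2); sum(t^3 - t) = 30.
        Var[W] = n(n+1)(2n+1)/24 - sum(t^3-t)/48 = 1710/24 - 30/48 = 70.625.
        z = (W - E[W]) / sqrt(Var[W]) = (15.5 - 22.5) / 8.4039 = -0.8329.
        Two-sided p = 2*Phi(z) = 0.404873.
Step 6: alpha = 0.1. fail to reject H0.

W+ = 29.5, W- = 15.5, W = min = 15.5, p = 0.404873, fail to reject H0.


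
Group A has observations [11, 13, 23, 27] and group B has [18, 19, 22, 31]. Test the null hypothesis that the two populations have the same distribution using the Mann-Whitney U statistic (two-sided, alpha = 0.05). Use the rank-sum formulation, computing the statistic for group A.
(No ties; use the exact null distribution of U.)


Step 1: Combine and sort all 8 observations; assign midranks.
sorted (value, group): (11,X), (13,X), (18,Y), (19,Y), (22,Y), (23,X), (27,X), (31,Y)
ranks: 11->1, 13->2, 18->3, 19->4, 22->5, 23->6, 27->7, 31->8
Step 2: Rank sum for X: R1 = 1 + 2 + 6 + 7 = 16.
Step 3: U_X = R1 - n1(n1+1)/2 = 16 - 4*5/2 = 16 - 10 = 6.
       U_Y = n1*n2 - U_X = 16 - 6 = 10.
Step 4: No ties, so the exact null distribution of U (based on enumerating the C(8,4) = 70 equally likely rank assignments) gives the two-sided p-value.
Step 5: p-value = 0.685714; compare to alpha = 0.05. fail to reject H0.

U_X = 6, p = 0.685714, fail to reject H0 at alpha = 0.05.


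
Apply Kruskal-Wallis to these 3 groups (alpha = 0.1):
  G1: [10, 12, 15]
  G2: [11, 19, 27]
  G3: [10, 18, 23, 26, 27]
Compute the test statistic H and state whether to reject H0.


Step 1: Combine all N = 11 observations and assign midranks.
sorted (value, group, rank): (10,G1,1.5), (10,G3,1.5), (11,G2,3), (12,G1,4), (15,G1,5), (18,G3,6), (19,G2,7), (23,G3,8), (26,G3,9), (27,G2,10.5), (27,G3,10.5)
Step 2: Sum ranks within each group.
R_1 = 10.5 (n_1 = 3)
R_2 = 20.5 (n_2 = 3)
R_3 = 35 (n_3 = 5)
Step 3: H = 12/(N(N+1)) * sum(R_i^2/n_i) - 3(N+1)
     = 12/(11*12) * (10.5^2/3 + 20.5^2/3 + 35^2/5) - 3*12
     = 0.090909 * 421.833 - 36
     = 2.348485.
Step 4: Ties present; correction factor C = 1 - 12/(11^3 - 11) = 0.990909. Corrected H = 2.348485 / 0.990909 = 2.370031.
Step 5: Under H0, H ~ chi^2(2); p-value = 0.305742.
Step 6: alpha = 0.1. fail to reject H0.

H = 2.3700, df = 2, p = 0.305742, fail to reject H0.


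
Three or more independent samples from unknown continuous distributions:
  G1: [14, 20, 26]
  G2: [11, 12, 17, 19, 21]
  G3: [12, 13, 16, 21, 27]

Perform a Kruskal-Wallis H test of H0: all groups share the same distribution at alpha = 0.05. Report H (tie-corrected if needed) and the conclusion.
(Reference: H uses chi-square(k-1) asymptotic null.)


Step 1: Combine all N = 13 observations and assign midranks.
sorted (value, group, rank): (11,G2,1), (12,G2,2.5), (12,G3,2.5), (13,G3,4), (14,G1,5), (16,G3,6), (17,G2,7), (19,G2,8), (20,G1,9), (21,G2,10.5), (21,G3,10.5), (26,G1,12), (27,G3,13)
Step 2: Sum ranks within each group.
R_1 = 26 (n_1 = 3)
R_2 = 29 (n_2 = 5)
R_3 = 36 (n_3 = 5)
Step 3: H = 12/(N(N+1)) * sum(R_i^2/n_i) - 3(N+1)
     = 12/(13*14) * (26^2/3 + 29^2/5 + 36^2/5) - 3*14
     = 0.065934 * 652.733 - 42
     = 1.037363.
Step 4: Ties present; correction factor C = 1 - 12/(13^3 - 13) = 0.994505. Corrected H = 1.037363 / 0.994505 = 1.043094.
Step 5: Under H0, H ~ chi^2(2); p-value = 0.593602.
Step 6: alpha = 0.05. fail to reject H0.

H = 1.0431, df = 2, p = 0.593602, fail to reject H0.


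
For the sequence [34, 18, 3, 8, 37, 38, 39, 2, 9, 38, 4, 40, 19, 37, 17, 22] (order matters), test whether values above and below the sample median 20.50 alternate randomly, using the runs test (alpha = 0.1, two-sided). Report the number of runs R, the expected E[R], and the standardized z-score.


Step 1: Compute median = 20.50; label A = above, B = below.
Labels in order: ABBBAAABBABABABA  (n_A = 8, n_B = 8)
Step 2: Count runs R = 11.
Step 3: Under H0 (random ordering), E[R] = 2*n_A*n_B/(n_A+n_B) + 1 = 2*8*8/16 + 1 = 9.0000.
        Var[R] = 2*n_A*n_B*(2*n_A*n_B - n_A - n_B) / ((n_A+n_B)^2 * (n_A+n_B-1)) = 14336/3840 = 3.7333.
        SD[R] = 1.9322.
Step 4: Continuity-corrected z = (R - 0.5 - E[R]) / SD[R] = (11 - 0.5 - 9.0000) / 1.9322 = 0.7763.
Step 5: Two-sided p-value via normal approximation = 2*(1 - Phi(|z|)) = 0.437558.
Step 6: alpha = 0.1. fail to reject H0.

R = 11, z = 0.7763, p = 0.437558, fail to reject H0.


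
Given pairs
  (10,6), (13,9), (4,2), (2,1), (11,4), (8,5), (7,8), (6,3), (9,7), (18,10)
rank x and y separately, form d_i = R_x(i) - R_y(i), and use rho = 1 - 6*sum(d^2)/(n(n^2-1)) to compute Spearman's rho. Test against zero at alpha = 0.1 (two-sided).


Step 1: Rank x and y separately (midranks; no ties here).
rank(x): 10->7, 13->9, 4->2, 2->1, 11->8, 8->5, 7->4, 6->3, 9->6, 18->10
rank(y): 6->6, 9->9, 2->2, 1->1, 4->4, 5->5, 8->8, 3->3, 7->7, 10->10
Step 2: d_i = R_x(i) - R_y(i); compute d_i^2.
  (7-6)^2=1, (9-9)^2=0, (2-2)^2=0, (1-1)^2=0, (8-4)^2=16, (5-5)^2=0, (4-8)^2=16, (3-3)^2=0, (6-7)^2=1, (10-10)^2=0
sum(d^2) = 34.
Step 3: rho = 1 - 6*34 / (10*(10^2 - 1)) = 1 - 204/990 = 0.793939.
Step 4: Under H0, t = rho * sqrt((n-2)/(1-rho^2)) = 3.6934 ~ t(8).
Step 5: Two-sided p-value from the t-distribution with 8 df = 0.006100.
Step 6: alpha = 0.1. reject H0.

rho = 0.7939, p = 0.006100, reject H0 at alpha = 0.1.


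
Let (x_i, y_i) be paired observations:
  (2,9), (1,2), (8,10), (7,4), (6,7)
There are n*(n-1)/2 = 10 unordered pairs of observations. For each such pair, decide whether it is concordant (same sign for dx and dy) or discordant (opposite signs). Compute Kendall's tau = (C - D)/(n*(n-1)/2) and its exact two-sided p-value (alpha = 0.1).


Step 1: Enumerate the 10 unordered pairs (i,j) with i<j and classify each by sign(x_j-x_i) * sign(y_j-y_i).
  (1,2):dx=-1,dy=-7->C; (1,3):dx=+6,dy=+1->C; (1,4):dx=+5,dy=-5->D; (1,5):dx=+4,dy=-2->D
  (2,3):dx=+7,dy=+8->C; (2,4):dx=+6,dy=+2->C; (2,5):dx=+5,dy=+5->C; (3,4):dx=-1,dy=-6->C
  (3,5):dx=-2,dy=-3->C; (4,5):dx=-1,dy=+3->D
Step 2: C = 7, D = 3, total pairs = 10.
Step 3: tau = (C - D)/(n(n-1)/2) = (7 - 3)/10 = 0.400000.
Step 4: Exact two-sided p-value (enumerate n! = 120 permutations of y under H0): p = 0.483333.
Step 5: alpha = 0.1. fail to reject H0.

tau_b = 0.4000 (C=7, D=3), p = 0.483333, fail to reject H0.
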